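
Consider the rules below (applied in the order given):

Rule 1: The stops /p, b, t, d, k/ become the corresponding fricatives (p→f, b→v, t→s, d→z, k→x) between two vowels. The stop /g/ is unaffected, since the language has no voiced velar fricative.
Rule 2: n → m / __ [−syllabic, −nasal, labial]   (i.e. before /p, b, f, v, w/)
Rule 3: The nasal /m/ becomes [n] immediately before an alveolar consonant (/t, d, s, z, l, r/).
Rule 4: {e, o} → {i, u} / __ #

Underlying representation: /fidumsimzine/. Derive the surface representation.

Rule 1 (intervocalic spirantization): /d/ is a stop between vowels /i/ and /u/, so it spirantizes to the fricative [z]. /fidumsimzine/ → fizumsimzine.
Rule 2 (nasal place assimilation): no segment meets the environment; /fizumsimzine/ is unchanged.
Rule 3 (nasal place assimilation): /m/ precedes the alveolar consonant /s/, so it assimilates in place to [n]. /m/ precedes the alveolar consonant /z/, so it assimilates in place to [n]. /fizumsimzine/ → fizunsinzine.
Rule 4 (final vowel raising): /e/ is a mid vowel in word-final position, so it raises to [i]. /fizunsinzine/ → fizunsinzini.

fizunsinzini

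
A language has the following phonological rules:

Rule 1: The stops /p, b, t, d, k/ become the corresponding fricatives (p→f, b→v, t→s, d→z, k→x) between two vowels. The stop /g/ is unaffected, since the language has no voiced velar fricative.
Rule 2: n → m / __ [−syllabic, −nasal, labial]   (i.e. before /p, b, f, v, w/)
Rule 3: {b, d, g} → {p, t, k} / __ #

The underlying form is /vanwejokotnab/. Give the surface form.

Rule 1 (intervocalic spirantization): /k/ is a stop between vowels /o/ and /o/, so it spirantizes to the fricative [x]. /vanwejokotnab/ → vanwejoxotnab.
Rule 2 (nasal place assimilation): /n/ precedes the labial consonant /w/, so it assimilates in place to [m]. /vanwejoxotnab/ → vamwejoxotnab.
Rule 3 (final devoicing): /b/ is a voiced stop in word-final position, so it devoices to [p]. /vamwejoxotnab/ → vamwejoxotnap.

vamwejoxotnap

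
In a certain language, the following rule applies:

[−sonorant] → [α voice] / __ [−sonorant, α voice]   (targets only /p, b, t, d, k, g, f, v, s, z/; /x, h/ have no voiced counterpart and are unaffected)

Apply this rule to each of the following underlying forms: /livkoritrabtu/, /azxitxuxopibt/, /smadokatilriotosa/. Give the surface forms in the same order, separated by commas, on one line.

/livkoritrabtu/: /v/ precedes the voiceless obstruent /k/, so it devoices to [f] by assimilation. /b/ precedes the voiceless obstruent /t/, so it devoices to [p] by assimilation. → [lifkoritraptu].
/azxitxuxopibt/: /z/ precedes the voiceless obstruent /x/, so it devoices to [s] by assimilation. /b/ precedes the voiceless obstruent /t/, so it devoices to [p] by assimilation. → [asxitxuxopipt].
/smadokatilriotosa/: the rule's environment is not met; surfaces unchanged as [smadokatilriotosa].

lifkoritraptu, asxitxuxopipt, smadokatilriotosa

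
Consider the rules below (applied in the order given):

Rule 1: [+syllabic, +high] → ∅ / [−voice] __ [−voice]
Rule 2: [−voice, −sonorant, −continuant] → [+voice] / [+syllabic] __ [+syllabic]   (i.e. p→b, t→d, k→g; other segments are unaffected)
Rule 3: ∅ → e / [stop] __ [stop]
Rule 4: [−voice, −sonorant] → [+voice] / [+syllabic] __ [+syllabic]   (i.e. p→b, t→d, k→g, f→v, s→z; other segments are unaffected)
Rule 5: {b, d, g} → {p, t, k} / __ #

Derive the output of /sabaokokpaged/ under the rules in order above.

sabaogogebaget

Rule 1 (high vowel syncope): no segment meets the environment; /sabaokokpaged/ is unchanged.
Rule 2 (intervocalic voicing): /k/ is a voiceless stop between vowels /o/ and /o/, so it voices to [g]. /sabaokokpaged/ → sabaogokpaged.
Rule 3 (stop-cluster e-epenthesis): /k/ and /p/ form a stop–stop cluster, so [e] is inserted between them. /sabaogokpaged/ → sabaogokepaged.
Rule 4 (intervocalic voicing): /k/ is a voiceless obstruent between vowels /o/ and /e/, so it voices to [g]. /p/ is a voiceless obstruent between vowels /e/ and /a/, so it voices to [b]. /sabaogokepaged/ → sabaogogebaged.
Rule 5 (final devoicing): /d/ is a voiced stop in word-final position, so it devoices to [t]. /sabaogogebaged/ → sabaogogebaget.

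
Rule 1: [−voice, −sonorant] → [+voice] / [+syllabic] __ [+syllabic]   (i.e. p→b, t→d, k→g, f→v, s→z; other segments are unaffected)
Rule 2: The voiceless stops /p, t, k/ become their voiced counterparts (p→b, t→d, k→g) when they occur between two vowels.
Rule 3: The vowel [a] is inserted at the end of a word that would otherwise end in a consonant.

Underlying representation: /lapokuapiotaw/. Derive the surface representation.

laboguabiodawa

Rule 1 (intervocalic voicing): /p/ is a voiceless obstruent between vowels /a/ and /o/, so it voices to [b]. /k/ is a voiceless obstruent between vowels /o/ and /u/, so it voices to [g]. /p/ is a voiceless obstruent between vowels /a/ and /i/, so it voices to [b]. /t/ is a voiceless obstruent between vowels /o/ and /a/, so it voices to [d]. /lapokuapiotaw/ → laboguabiodaw.
Rule 2 (intervocalic voicing): no segment meets the environment; /laboguabiodaw/ is unchanged.
Rule 3 (final a-epenthesis): the form ends in the consonant /w/, so [a] is inserted word-finally. /laboguabiodaw/ → laboguabiodawa.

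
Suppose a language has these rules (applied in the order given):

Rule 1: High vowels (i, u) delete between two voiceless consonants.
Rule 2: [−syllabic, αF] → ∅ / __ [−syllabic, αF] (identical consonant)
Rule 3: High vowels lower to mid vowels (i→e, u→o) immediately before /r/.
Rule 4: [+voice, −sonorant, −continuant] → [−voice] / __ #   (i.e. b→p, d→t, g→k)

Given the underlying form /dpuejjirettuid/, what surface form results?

Rule 1 (high vowel syncope): no segment meets the environment; /dpuejjirettuid/ is unchanged.
Rule 2 (degemination): /jj/ is a geminate; the first /j/ deletes. /tt/ is a geminate; the first /t/ deletes. /dpuejjirettuid/ → dpuejiretuid.
Rule 3 (pre-rhotic lowering): /i/ is a high vowel immediately before /r/, so it lowers to [e]. /dpuejiretuid/ → dpuejeretuid.
Rule 4 (final devoicing): /d/ is a voiced stop in word-final position, so it devoices to [t]. /dpuejeretuid/ → dpuejeretuit.

dpuejeretuit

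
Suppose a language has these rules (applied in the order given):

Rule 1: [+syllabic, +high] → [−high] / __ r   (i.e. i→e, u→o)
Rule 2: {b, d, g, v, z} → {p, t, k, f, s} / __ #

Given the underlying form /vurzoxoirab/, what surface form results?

Rule 1 (pre-rhotic lowering): /u/ is a high vowel immediately before /r/, so it lowers to [o]. /i/ is a high vowel immediately before /r/, so it lowers to [e]. /vurzoxoirab/ → vorzoxoerab.
Rule 2 (final devoicing): /b/ is a voiced obstruent in word-final position, so it devoices to [p]. /vorzoxoerab/ → vorzoxoerap.

vorzoxoerap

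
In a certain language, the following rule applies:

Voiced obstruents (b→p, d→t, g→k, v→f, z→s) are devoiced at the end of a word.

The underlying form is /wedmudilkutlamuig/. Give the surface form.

Scanning /wedmudilkutlamuig/: /d/ at position 3 is not in the conditioning environment; /d/ at position 6 is not in the conditioning environment; /g/ is a voiced obstruent in word-final position, so it devoices to [k].
Result: [wedmudilkutlamuik].

wedmudilkutlamuik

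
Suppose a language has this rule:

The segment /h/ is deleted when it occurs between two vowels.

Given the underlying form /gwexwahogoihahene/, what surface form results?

gwexwaogoiaene

/h/ occurs between vowels /a/ and /o/, so it deletes.
/h/ occurs between vowels /i/ and /a/, so it deletes.
/h/ occurs between vowels /a/ and /e/, so it deletes.
Surface form: [gwexwaogoiaene].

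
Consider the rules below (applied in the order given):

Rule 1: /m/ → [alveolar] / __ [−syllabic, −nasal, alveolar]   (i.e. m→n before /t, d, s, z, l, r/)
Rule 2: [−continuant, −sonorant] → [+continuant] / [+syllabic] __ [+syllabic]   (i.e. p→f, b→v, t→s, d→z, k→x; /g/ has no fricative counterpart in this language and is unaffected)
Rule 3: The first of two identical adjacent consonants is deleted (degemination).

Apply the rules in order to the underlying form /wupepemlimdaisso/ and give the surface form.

Rule 1 (nasal place assimilation): /m/ precedes the alveolar consonant /l/, so it assimilates in place to [n]. /m/ precedes the alveolar consonant /d/, so it assimilates in place to [n]. /wupepemlimdaisso/ → wupepenlindaisso.
Rule 2 (intervocalic spirantization): /p/ is a stop between vowels /u/ and /e/, so it spirantizes to the fricative [f]. /p/ is a stop between vowels /e/ and /e/, so it spirantizes to the fricative [f]. /wupepenlindaisso/ → wufefenlindaisso.
Rule 3 (degemination): /ss/ is a geminate; the first /s/ deletes. /wufefenlindaisso/ → wufefenlindaiso.

wufefenlindaiso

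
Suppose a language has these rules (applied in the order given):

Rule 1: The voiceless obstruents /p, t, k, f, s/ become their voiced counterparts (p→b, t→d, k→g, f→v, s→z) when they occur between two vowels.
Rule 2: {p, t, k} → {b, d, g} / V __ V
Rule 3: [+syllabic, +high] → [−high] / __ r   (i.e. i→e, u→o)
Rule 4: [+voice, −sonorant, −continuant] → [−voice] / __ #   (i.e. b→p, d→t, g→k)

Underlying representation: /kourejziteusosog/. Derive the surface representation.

koorejzideuzozok

Rule 1 (intervocalic voicing): /t/ is a voiceless obstruent between vowels /i/ and /e/, so it voices to [d]. /s/ is a voiceless obstruent between vowels /u/ and /o/, so it voices to [z]. /s/ is a voiceless obstruent between vowels /o/ and /o/, so it voices to [z]. /kourejziteusosog/ → kourejzideuzozog.
Rule 2 (intervocalic voicing): no segment meets the environment; /kourejzideuzozog/ is unchanged.
Rule 3 (pre-rhotic lowering): /u/ is a high vowel immediately before /r/, so it lowers to [o]. /kourejzideuzozog/ → koorejzideuzozog.
Rule 4 (final devoicing): /g/ is a voiced stop in word-final position, so it devoices to [k]. /koorejzideuzozog/ → koorejzideuzozok.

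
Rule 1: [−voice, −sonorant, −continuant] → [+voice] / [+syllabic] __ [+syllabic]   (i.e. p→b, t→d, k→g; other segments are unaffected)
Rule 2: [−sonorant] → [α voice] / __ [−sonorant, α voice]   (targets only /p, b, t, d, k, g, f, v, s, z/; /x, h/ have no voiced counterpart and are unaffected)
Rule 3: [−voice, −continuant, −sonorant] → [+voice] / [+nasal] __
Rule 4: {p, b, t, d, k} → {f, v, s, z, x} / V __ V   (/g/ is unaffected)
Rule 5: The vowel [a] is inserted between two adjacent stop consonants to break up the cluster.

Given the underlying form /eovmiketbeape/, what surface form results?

Rule 1 (intervocalic voicing): /k/ is a voiceless stop between vowels /i/ and /e/, so it voices to [g]. /p/ is a voiceless stop between vowels /a/ and /e/, so it voices to [b]. /eovmiketbeape/ → eovmigetbeabe.
Rule 2 (regressive voicing assimilation): /t/ precedes the voiced obstruent /b/, so it voices to [d] by assimilation. /eovmigetbeabe/ → eovmigedbeabe.
Rule 3 (post-nasal voicing): no segment meets the environment; /eovmigedbeabe/ is unchanged.
Rule 4 (intervocalic spirantization): /b/ is a stop between vowels /a/ and /e/, so it spirantizes to the fricative [v]. /eovmigedbeabe/ → eovmigedbeave.
Rule 5 (stop-cluster a-epenthesis): /d/ and /b/ form a stop–stop cluster, so [a] is inserted between them. /eovmigedbeave/ → eovmigedabeave.

eovmigedabeave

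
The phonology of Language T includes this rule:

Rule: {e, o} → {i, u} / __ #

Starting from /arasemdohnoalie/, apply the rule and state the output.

arasemdohnoalii

Scanning /arasemdohnoalie/: /e/ at position 5 is not in the conditioning environment; /o/ at position 8 is not in the conditioning environment; /o/ at position 11 is not in the conditioning environment; /e/ is a mid vowel in word-final position, so it raises to [i].
Result: [arasemdohnoalii].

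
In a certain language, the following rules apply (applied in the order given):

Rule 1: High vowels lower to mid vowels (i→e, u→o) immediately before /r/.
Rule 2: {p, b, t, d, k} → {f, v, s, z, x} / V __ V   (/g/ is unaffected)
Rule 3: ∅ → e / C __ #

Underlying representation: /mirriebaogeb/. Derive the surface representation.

Rule 1 (pre-rhotic lowering): /i/ is a high vowel immediately before /r/, so it lowers to [e]. /mirriebaogeb/ → merriebaogeb.
Rule 2 (intervocalic spirantization): /b/ is a stop between vowels /e/ and /a/, so it spirantizes to the fricative [v]. /merriebaogeb/ → merrievaogeb.
Rule 3 (final e-epenthesis): the form ends in the consonant /b/, so [e] is inserted word-finally. /merrievaogeb/ → merrievaogebe.

merrievaogebe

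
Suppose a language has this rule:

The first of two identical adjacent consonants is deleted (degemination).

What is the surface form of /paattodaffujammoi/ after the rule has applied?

/tt/ is a geminate; the first /t/ deletes.
/ff/ is a geminate; the first /f/ deletes.
/mm/ is a geminate; the first /m/ deletes.
Surface form: [paatodafujamoi].

paatodafujamoi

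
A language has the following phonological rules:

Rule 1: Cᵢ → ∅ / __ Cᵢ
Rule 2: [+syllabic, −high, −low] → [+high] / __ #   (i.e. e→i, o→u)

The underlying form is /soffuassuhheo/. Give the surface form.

sofuasuheu

Rule 1 (degemination): /ff/ is a geminate; the first /f/ deletes. /ss/ is a geminate; the first /s/ deletes. /hh/ is a geminate; the first /h/ deletes. /soffuassuhheo/ → sofuasuheo.
Rule 2 (final vowel raising): /o/ is a mid vowel in word-final position, so it raises to [u]. /sofuasuheo/ → sofuasuheu.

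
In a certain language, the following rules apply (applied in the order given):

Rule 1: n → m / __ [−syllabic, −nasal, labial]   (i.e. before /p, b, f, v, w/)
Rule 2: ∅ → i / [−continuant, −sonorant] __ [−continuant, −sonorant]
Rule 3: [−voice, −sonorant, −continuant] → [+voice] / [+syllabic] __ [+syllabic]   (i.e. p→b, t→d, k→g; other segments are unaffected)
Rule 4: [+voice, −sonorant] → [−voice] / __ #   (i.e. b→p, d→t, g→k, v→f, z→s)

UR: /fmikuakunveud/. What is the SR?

fmiguagumveut

Rule 1 (nasal place assimilation): /n/ precedes the labial consonant /v/, so it assimilates in place to [m]. /fmikuakunveud/ → fmikuakumveud.
Rule 2 (stop-cluster i-epenthesis): no segment meets the environment; /fmikuakumveud/ is unchanged.
Rule 3 (intervocalic voicing): /k/ is a voiceless stop between vowels /i/ and /u/, so it voices to [g]. /k/ is a voiceless stop between vowels /a/ and /u/, so it voices to [g]. /fmikuakumveud/ → fmiguagumveud.
Rule 4 (final devoicing): /d/ is a voiced obstruent in word-final position, so it devoices to [t]. /fmiguagumveud/ → fmiguagumveut.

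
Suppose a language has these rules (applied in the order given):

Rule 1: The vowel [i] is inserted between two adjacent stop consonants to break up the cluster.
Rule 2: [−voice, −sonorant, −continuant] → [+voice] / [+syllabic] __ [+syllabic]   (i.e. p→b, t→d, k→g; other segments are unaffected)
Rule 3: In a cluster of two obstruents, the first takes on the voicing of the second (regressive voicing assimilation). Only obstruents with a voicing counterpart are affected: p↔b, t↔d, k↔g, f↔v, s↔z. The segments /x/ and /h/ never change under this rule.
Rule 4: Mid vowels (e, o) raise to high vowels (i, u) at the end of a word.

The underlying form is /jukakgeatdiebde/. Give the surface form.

jugagigeadidiebidi

Rule 1 (stop-cluster i-epenthesis): /k/ and /g/ form a stop–stop cluster, so [i] is inserted between them. /t/ and /d/ form a stop–stop cluster, so [i] is inserted between them. /b/ and /d/ form a stop–stop cluster, so [i] is inserted between them. /jukakgeatdiebde/ → jukakigeatidiebide.
Rule 2 (intervocalic voicing): /k/ is a voiceless stop between vowels /u/ and /a/, so it voices to [g]. /k/ is a voiceless stop between vowels /a/ and /i/, so it voices to [g]. /t/ is a voiceless stop between vowels /a/ and /i/, so it voices to [d]. /jukakigeatidiebide/ → jugagigeadidiebide.
Rule 3 (regressive voicing assimilation): no segment meets the environment; /jugagigeadidiebide/ is unchanged.
Rule 4 (final vowel raising): /e/ is a mid vowel in word-final position, so it raises to [i]. /jugagigeadidiebide/ → jugagigeadidiebidi.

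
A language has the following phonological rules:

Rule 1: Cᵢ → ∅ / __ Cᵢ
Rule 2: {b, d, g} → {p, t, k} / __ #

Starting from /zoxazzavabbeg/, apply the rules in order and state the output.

zoxazavabek

Rule 1 (degemination): /zz/ is a geminate; the first /z/ deletes. /bb/ is a geminate; the first /b/ deletes. /zoxazzavabbeg/ → zoxazavabeg.
Rule 2 (final devoicing): /g/ is a voiced stop in word-final position, so it devoices to [k]. /zoxazavabeg/ → zoxazavabek.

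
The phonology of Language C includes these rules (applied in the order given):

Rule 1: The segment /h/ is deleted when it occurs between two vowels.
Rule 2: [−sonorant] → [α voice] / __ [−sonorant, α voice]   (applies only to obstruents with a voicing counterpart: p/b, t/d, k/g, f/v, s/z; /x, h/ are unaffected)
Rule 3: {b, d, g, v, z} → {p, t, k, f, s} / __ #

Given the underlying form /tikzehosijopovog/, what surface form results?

tigzeosijopovok

Rule 1 (intervocalic h-deletion): /h/ occurs between vowels /e/ and /o/, so it deletes. /tikzehosijopovog/ → tikzeosijopovog.
Rule 2 (regressive voicing assimilation): /k/ precedes the voiced obstruent /z/, so it voices to [g] by assimilation. /tikzeosijopovog/ → tigzeosijopovog.
Rule 3 (final devoicing): /g/ is a voiced obstruent in word-final position, so it devoices to [k]. /tigzeosijopovog/ → tigzeosijopovok.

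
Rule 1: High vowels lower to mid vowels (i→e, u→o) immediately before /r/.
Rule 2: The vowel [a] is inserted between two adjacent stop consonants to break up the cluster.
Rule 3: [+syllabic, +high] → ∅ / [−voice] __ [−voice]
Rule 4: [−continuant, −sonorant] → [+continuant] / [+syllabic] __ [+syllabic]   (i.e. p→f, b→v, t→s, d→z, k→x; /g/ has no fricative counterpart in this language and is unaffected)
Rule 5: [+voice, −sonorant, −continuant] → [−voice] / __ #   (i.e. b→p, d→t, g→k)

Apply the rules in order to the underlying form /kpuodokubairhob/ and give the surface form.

Rule 1 (pre-rhotic lowering): /i/ is a high vowel immediately before /r/, so it lowers to [e]. /kpuodokubairhob/ → kpuodokubaerhob.
Rule 2 (stop-cluster a-epenthesis): /k/ and /p/ form a stop–stop cluster, so [a] is inserted between them. /kpuodokubaerhob/ → kapuodokubaerhob.
Rule 3 (high vowel syncope): no segment meets the environment; /kapuodokubaerhob/ is unchanged.
Rule 4 (intervocalic spirantization): /p/ is a stop between vowels /a/ and /u/, so it spirantizes to the fricative [f]. /d/ is a stop between vowels /o/ and /o/, so it spirantizes to the fricative [z]. /k/ is a stop between vowels /o/ and /u/, so it spirantizes to the fricative [x]. /b/ is a stop between vowels /u/ and /a/, so it spirantizes to the fricative [v]. /kapuodokubaerhob/ → kafuozoxuvaerhob.
Rule 5 (final devoicing): /b/ is a voiced stop in word-final position, so it devoices to [p]. /kafuozoxuvaerhob/ → kafuozoxuvaerhop.

kafuozoxuvaerhop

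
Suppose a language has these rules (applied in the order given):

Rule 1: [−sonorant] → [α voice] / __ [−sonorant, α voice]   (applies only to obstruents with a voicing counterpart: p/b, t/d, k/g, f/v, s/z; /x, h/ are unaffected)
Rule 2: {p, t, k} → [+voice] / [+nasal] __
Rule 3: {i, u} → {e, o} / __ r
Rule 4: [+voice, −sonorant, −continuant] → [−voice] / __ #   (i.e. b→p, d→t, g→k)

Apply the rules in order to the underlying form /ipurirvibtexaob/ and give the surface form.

iporerviptexaop

Rule 1 (regressive voicing assimilation): /b/ precedes the voiceless obstruent /t/, so it devoices to [p] by assimilation. /ipurirvibtexaob/ → ipurirviptexaob.
Rule 2 (post-nasal voicing): no segment meets the environment; /ipurirviptexaob/ is unchanged.
Rule 3 (pre-rhotic lowering): /u/ is a high vowel immediately before /r/, so it lowers to [o]. /i/ is a high vowel immediately before /r/, so it lowers to [e]. /ipurirviptexaob/ → iporerviptexaob.
Rule 4 (final devoicing): /b/ is a voiced stop in word-final position, so it devoices to [p]. /iporerviptexaob/ → iporerviptexaop.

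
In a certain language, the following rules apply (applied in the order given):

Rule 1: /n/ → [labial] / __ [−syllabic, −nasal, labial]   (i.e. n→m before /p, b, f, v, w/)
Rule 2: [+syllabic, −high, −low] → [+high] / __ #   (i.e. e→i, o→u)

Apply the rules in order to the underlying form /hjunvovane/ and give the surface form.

hjumvovani

Rule 1 (nasal place assimilation): /n/ precedes the labial consonant /v/, so it assimilates in place to [m]. /hjunvovane/ → hjumvovane.
Rule 2 (final vowel raising): /e/ is a mid vowel in word-final position, so it raises to [i]. /hjumvovane/ → hjumvovani.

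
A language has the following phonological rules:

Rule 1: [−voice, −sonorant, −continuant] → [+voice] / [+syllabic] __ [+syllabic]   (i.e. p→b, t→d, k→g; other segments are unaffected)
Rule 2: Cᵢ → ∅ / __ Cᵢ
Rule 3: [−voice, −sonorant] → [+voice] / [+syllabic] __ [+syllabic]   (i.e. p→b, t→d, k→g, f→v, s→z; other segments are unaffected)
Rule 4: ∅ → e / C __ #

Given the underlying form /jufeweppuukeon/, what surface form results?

Rule 1 (intervocalic voicing): /k/ is a voiceless stop between vowels /u/ and /e/, so it voices to [g]. /jufeweppuukeon/ → jufeweppuugeon.
Rule 2 (degemination): /pp/ is a geminate; the first /p/ deletes. /jufeweppuugeon/ → jufewepuugeon.
Rule 3 (intervocalic voicing): /f/ is a voiceless obstruent between vowels /u/ and /e/, so it voices to [v]. /p/ is a voiceless obstruent between vowels /e/ and /u/, so it voices to [b]. /jufewepuugeon/ → juvewebuugeon.
Rule 4 (final e-epenthesis): the form ends in the consonant /n/, so [e] is inserted word-finally. /juvewebuugeon/ → juvewebuugeone.

juvewebuugeone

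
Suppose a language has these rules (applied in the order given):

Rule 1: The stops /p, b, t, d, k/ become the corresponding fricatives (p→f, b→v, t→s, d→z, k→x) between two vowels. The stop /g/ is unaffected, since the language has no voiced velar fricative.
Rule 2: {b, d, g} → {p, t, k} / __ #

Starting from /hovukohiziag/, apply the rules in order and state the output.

Rule 1 (intervocalic spirantization): /k/ is a stop between vowels /u/ and /o/, so it spirantizes to the fricative [x]. /hovukohiziag/ → hovuxohiziag.
Rule 2 (final devoicing): /g/ is a voiced stop in word-final position, so it devoices to [k]. /hovuxohiziag/ → hovuxohiziak.

hovuxohiziak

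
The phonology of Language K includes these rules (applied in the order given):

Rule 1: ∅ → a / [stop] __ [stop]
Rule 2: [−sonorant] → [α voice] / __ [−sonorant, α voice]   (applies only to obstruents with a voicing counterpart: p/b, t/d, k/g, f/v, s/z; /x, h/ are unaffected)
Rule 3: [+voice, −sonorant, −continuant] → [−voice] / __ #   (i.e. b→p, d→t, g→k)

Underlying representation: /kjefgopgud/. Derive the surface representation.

Rule 1 (stop-cluster a-epenthesis): /p/ and /g/ form a stop–stop cluster, so [a] is inserted between them. /kjefgopgud/ → kjefgopagud.
Rule 2 (regressive voicing assimilation): /f/ precedes the voiced obstruent /g/, so it voices to [v] by assimilation. /kjefgopagud/ → kjevgopagud.
Rule 3 (final devoicing): /d/ is a voiced stop in word-final position, so it devoices to [t]. /kjevgopagud/ → kjevgopagut.

kjevgopagut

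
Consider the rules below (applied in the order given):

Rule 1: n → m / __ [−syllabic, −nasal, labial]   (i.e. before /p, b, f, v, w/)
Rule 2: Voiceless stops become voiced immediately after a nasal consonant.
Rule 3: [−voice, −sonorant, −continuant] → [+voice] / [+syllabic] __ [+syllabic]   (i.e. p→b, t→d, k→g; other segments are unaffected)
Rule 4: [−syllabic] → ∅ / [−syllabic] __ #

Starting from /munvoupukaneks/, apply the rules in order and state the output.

mumvoubuganek

Rule 1 (nasal place assimilation): /n/ precedes the labial consonant /v/, so it assimilates in place to [m]. /munvoupukaneks/ → mumvoupukaneks.
Rule 2 (post-nasal voicing): no segment meets the environment; /mumvoupukaneks/ is unchanged.
Rule 3 (intervocalic voicing): /p/ is a voiceless stop between vowels /u/ and /u/, so it voices to [b]. /k/ is a voiceless stop between vowels /u/ and /a/, so it voices to [g]. /mumvoupukaneks/ → mumvoubuganeks.
Rule 4 (final cluster simplification): /s/ is the second consonant of a word-final cluster /ks/, so it deletes. /mumvoubuganeks/ → mumvoubuganek.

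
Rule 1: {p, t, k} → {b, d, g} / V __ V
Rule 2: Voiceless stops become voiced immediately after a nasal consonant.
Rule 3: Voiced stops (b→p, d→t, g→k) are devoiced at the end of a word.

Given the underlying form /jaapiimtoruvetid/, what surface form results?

jaabiimdoruvedit

Rule 1 (intervocalic voicing): /p/ is a voiceless stop between vowels /a/ and /i/, so it voices to [b]. /t/ is a voiceless stop between vowels /e/ and /i/, so it voices to [d]. /jaapiimtoruvetid/ → jaabiimtoruvedid.
Rule 2 (post-nasal voicing): /t/ is a voiceless stop immediately after the nasal /m/, so it voices to [d]. /jaabiimtoruvedid/ → jaabiimdoruvedid.
Rule 3 (final devoicing): /d/ is a voiced stop in word-final position, so it devoices to [t]. /jaabiimdoruvedid/ → jaabiimdoruvedit.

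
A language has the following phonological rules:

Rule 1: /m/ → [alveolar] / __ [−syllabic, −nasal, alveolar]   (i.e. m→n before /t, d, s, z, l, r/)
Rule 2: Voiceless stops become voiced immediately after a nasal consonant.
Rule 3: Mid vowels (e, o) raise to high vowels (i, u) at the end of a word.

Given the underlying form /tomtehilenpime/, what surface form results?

Rule 1 (nasal place assimilation): /m/ precedes the alveolar consonant /t/, so it assimilates in place to [n]. /tomtehilenpime/ → tontehilenpime.
Rule 2 (post-nasal voicing): /t/ is a voiceless stop immediately after the nasal /n/, so it voices to [d]. /p/ is a voiceless stop immediately after the nasal /n/, so it voices to [b]. /tontehilenpime/ → tondehilenbime.
Rule 3 (final vowel raising): /e/ is a mid vowel in word-final position, so it raises to [i]. /tondehilenbime/ → tondehilenbimi.

tondehilenbimi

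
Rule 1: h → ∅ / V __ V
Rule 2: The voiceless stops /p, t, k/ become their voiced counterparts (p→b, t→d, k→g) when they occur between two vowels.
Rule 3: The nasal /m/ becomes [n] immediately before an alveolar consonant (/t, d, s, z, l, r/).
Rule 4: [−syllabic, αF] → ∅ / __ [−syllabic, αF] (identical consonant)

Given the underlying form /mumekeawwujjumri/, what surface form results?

Rule 1 (intervocalic h-deletion): no segment meets the environment; /mumekeawwujjumri/ is unchanged.
Rule 2 (intervocalic voicing): /k/ is a voiceless stop between vowels /e/ and /e/, so it voices to [g]. /mumekeawwujjumri/ → mumegeawwujjumri.
Rule 3 (nasal place assimilation): /m/ precedes the alveolar consonant /r/, so it assimilates in place to [n]. /mumegeawwujjumri/ → mumegeawwujjunri.
Rule 4 (degemination): /ww/ is a geminate; the first /w/ deletes. /jj/ is a geminate; the first /j/ deletes. /mumegeawwujjunri/ → mumegeawujunri.

mumegeawujunri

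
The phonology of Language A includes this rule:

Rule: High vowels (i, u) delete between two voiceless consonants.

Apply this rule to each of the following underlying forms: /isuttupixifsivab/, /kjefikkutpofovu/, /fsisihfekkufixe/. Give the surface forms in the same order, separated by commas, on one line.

/isuttupixifsivab/: /u/ is a high vowel flanked by voiceless consonants /s/ and /t/, so it deletes. /u/ is a high vowel flanked by voiceless consonants /t/ and /p/, so it deletes. /i/ is a high vowel flanked by voiceless consonants /p/ and /x/, so it deletes. /i/ is a high vowel flanked by voiceless consonants /x/ and /f/, so it deletes. → [isttpxfsivab].
/kjefikkutpofovu/: /i/ is a high vowel flanked by voiceless consonants /f/ and /k/, so it deletes. /u/ is a high vowel flanked by voiceless consonants /k/ and /t/, so it deletes. → [kjefkktpofovu].
/fsisihfekkufixe/: /i/ is a high vowel flanked by voiceless consonants /s/ and /s/, so it deletes. /i/ is a high vowel flanked by voiceless consonants /s/ and /h/, so it deletes. /u/ is a high vowel flanked by voiceless consonants /k/ and /f/, so it deletes. /i/ is a high vowel flanked by voiceless consonants /f/ and /x/, so it deletes. → [fsshfekkfxe].

isttpxfsivab, kjefkktpofovu, fsshfekkfxe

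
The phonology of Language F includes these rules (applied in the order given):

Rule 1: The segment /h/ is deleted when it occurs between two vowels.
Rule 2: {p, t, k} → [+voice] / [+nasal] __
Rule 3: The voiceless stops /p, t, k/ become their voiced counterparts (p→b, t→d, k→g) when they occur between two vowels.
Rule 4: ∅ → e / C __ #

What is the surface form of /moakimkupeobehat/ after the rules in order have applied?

moagimgubeobeate

Rule 1 (intervocalic h-deletion): /h/ occurs between vowels /e/ and /a/, so it deletes. /moakimkupeobehat/ → moakimkupeobeat.
Rule 2 (post-nasal voicing): /k/ is a voiceless stop immediately after the nasal /m/, so it voices to [g]. /moakimkupeobeat/ → moakimgupeobeat.
Rule 3 (intervocalic voicing): /k/ is a voiceless stop between vowels /a/ and /i/, so it voices to [g]. /p/ is a voiceless stop between vowels /u/ and /e/, so it voices to [b]. /moakimgupeobeat/ → moagimgubeobeat.
Rule 4 (final e-epenthesis): the form ends in the consonant /t/, so [e] is inserted word-finally. /moagimgubeobeat/ → moagimgubeobeate.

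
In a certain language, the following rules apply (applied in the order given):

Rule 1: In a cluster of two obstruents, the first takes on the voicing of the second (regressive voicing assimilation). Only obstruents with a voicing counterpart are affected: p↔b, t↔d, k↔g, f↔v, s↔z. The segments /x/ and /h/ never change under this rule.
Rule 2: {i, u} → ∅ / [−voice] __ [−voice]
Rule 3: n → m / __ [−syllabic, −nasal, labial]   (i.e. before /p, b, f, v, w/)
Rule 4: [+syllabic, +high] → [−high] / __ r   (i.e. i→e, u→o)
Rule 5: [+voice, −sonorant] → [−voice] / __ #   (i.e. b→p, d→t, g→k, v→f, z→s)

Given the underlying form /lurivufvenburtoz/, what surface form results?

Rule 1 (regressive voicing assimilation): /f/ precedes the voiced obstruent /v/, so it voices to [v] by assimilation. /lurivufvenburtoz/ → lurivuvvenburtoz.
Rule 2 (high vowel syncope): no segment meets the environment; /lurivuvvenburtoz/ is unchanged.
Rule 3 (nasal place assimilation): /n/ precedes the labial consonant /b/, so it assimilates in place to [m]. /lurivuvvenburtoz/ → lurivuvvemburtoz.
Rule 4 (pre-rhotic lowering): /u/ is a high vowel immediately before /r/, so it lowers to [o]. /u/ is a high vowel immediately before /r/, so it lowers to [o]. /lurivuvvemburtoz/ → lorivuvvembortoz.
Rule 5 (final devoicing): /z/ is a voiced obstruent in word-final position, so it devoices to [s]. /lorivuvvembortoz/ → lorivuvvembortos.

lorivuvvembortos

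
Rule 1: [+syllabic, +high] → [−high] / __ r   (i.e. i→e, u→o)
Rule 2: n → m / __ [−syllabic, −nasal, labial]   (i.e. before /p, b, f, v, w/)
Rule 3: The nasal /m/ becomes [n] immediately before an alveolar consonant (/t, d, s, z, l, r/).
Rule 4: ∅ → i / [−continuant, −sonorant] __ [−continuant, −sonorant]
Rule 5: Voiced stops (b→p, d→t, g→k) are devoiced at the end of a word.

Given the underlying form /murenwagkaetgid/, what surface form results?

Rule 1 (pre-rhotic lowering): /u/ is a high vowel immediately before /r/, so it lowers to [o]. /murenwagkaetgid/ → morenwagkaetgid.
Rule 2 (nasal place assimilation): /n/ precedes the labial consonant /w/, so it assimilates in place to [m]. /morenwagkaetgid/ → moremwagkaetgid.
Rule 3 (nasal place assimilation): no segment meets the environment; /moremwagkaetgid/ is unchanged.
Rule 4 (stop-cluster i-epenthesis): /g/ and /k/ form a stop–stop cluster, so [i] is inserted between them. /t/ and /g/ form a stop–stop cluster, so [i] is inserted between them. /moremwagkaetgid/ → moremwagikaetigid.
Rule 5 (final devoicing): /d/ is a voiced stop in word-final position, so it devoices to [t]. /moremwagikaetigid/ → moremwagikaetigit.

moremwagikaetigit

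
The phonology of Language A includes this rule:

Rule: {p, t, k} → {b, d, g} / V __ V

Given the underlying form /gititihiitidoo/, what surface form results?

/t/ is a voiceless stop between vowels /i/ and /i/, so it voices to [d].
/t/ is a voiceless stop between vowels /i/ and /i/, so it voices to [d].
/t/ is a voiceless stop between vowels /i/ and /i/, so it voices to [d].
Surface form: [gididihiididoo].

gididihiididoo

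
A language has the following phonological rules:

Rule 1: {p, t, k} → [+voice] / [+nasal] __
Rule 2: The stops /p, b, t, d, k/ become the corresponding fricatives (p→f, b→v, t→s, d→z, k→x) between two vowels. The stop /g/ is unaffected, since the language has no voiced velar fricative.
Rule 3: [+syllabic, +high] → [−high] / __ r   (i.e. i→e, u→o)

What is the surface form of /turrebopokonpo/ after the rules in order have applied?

torrevofoxonbo

Rule 1 (post-nasal voicing): /p/ is a voiceless stop immediately after the nasal /n/, so it voices to [b]. /turrebopokonpo/ → turrebopokonbo.
Rule 2 (intervocalic spirantization): /b/ is a stop between vowels /e/ and /o/, so it spirantizes to the fricative [v]. /p/ is a stop between vowels /o/ and /o/, so it spirantizes to the fricative [f]. /k/ is a stop between vowels /o/ and /o/, so it spirantizes to the fricative [x]. /turrebopokonbo/ → turrevofoxonbo.
Rule 3 (pre-rhotic lowering): /u/ is a high vowel immediately before /r/, so it lowers to [o]. /turrevofoxonbo/ → torrevofoxonbo.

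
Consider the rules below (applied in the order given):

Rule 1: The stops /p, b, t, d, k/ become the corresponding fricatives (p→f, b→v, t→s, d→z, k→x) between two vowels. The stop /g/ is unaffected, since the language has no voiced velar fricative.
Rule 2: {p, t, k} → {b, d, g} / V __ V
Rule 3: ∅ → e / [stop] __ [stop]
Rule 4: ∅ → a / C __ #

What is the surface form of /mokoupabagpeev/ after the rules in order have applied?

Rule 1 (intervocalic spirantization): /k/ is a stop between vowels /o/ and /o/, so it spirantizes to the fricative [x]. /p/ is a stop between vowels /u/ and /a/, so it spirantizes to the fricative [f]. /b/ is a stop between vowels /a/ and /a/, so it spirantizes to the fricative [v]. /mokoupabagpeev/ → moxoufavagpeev.
Rule 2 (intervocalic voicing): no segment meets the environment; /moxoufavagpeev/ is unchanged.
Rule 3 (stop-cluster e-epenthesis): /g/ and /p/ form a stop–stop cluster, so [e] is inserted between them. /moxoufavagpeev/ → moxoufavagepeev.
Rule 4 (final a-epenthesis): the form ends in the consonant /v/, so [a] is inserted word-finally. /moxoufavagepeev/ → moxoufavagepeeva.

moxoufavagepeeva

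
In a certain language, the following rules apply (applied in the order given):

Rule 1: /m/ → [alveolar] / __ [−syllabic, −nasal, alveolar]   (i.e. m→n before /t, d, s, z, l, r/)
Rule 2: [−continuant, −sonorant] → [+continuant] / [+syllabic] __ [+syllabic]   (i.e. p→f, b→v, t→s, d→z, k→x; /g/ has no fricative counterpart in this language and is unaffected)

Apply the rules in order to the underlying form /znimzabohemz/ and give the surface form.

zninzavohenz

Rule 1 (nasal place assimilation): /m/ precedes the alveolar consonant /z/, so it assimilates in place to [n]. /m/ precedes the alveolar consonant /z/, so it assimilates in place to [n]. /znimzabohemz/ → zninzabohenz.
Rule 2 (intervocalic spirantization): /b/ is a stop between vowels /a/ and /o/, so it spirantizes to the fricative [v]. /zninzabohenz/ → zninzavohenz.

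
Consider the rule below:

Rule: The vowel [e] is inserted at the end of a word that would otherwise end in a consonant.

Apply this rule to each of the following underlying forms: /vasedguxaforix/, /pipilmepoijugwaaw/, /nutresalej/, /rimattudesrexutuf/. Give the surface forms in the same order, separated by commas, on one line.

/vasedguxaforix/: the form ends in the consonant /x/, so [e] is inserted word-finally. → [vasedguxaforixe].
/pipilmepoijugwaaw/: the form ends in the consonant /w/, so [e] is inserted word-finally. → [pipilmepoijugwaawe].
/nutresalej/: the form ends in the consonant /j/, so [e] is inserted word-finally. → [nutresaleje].
/rimattudesrexutuf/: the form ends in the consonant /f/, so [e] is inserted word-finally. → [rimattudesrexutufe].

vasedguxaforixe, pipilmepoijugwaawe, nutresaleje, rimattudesrexutufe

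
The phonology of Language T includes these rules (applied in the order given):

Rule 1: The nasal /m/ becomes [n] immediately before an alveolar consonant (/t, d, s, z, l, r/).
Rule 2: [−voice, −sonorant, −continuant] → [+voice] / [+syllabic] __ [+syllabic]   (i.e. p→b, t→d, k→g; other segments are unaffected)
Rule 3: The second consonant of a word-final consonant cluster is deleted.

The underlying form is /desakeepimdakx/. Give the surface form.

Rule 1 (nasal place assimilation): /m/ precedes the alveolar consonant /d/, so it assimilates in place to [n]. /desakeepimdakx/ → desakeepindakx.
Rule 2 (intervocalic voicing): /k/ is a voiceless stop between vowels /a/ and /e/, so it voices to [g]. /p/ is a voiceless stop between vowels /e/ and /i/, so it voices to [b]. /desakeepindakx/ → desageebindakx.
Rule 3 (final cluster simplification): /x/ is the second consonant of a word-final cluster /kx/, so it deletes. /desageebindakx/ → desageebindak.

desageebindak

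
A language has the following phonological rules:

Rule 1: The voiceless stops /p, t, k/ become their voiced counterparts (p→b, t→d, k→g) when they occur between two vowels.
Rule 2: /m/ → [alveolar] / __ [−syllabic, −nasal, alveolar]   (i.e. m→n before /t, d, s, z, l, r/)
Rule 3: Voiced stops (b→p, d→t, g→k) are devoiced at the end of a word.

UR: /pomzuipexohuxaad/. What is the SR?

ponzuibexohuxaat

Rule 1 (intervocalic voicing): /p/ is a voiceless stop between vowels /i/ and /e/, so it voices to [b]. /pomzuipexohuxaad/ → pomzuibexohuxaad.
Rule 2 (nasal place assimilation): /m/ precedes the alveolar consonant /z/, so it assimilates in place to [n]. /pomzuibexohuxaad/ → ponzuibexohuxaad.
Rule 3 (final devoicing): /d/ is a voiced stop in word-final position, so it devoices to [t]. /ponzuibexohuxaad/ → ponzuibexohuxaat.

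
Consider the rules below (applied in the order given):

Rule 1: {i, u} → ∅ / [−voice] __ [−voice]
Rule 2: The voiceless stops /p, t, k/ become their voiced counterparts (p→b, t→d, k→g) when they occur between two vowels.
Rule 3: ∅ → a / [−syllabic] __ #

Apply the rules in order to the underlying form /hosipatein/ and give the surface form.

Rule 1 (high vowel syncope): /i/ is a high vowel flanked by voiceless consonants /s/ and /p/, so it deletes. /hosipatein/ → hospatein.
Rule 2 (intervocalic voicing): /t/ is a voiceless stop between vowels /a/ and /e/, so it voices to [d]. /hospatein/ → hospadein.
Rule 3 (final a-epenthesis): the form ends in the consonant /n/, so [a] is inserted word-finally. /hospadein/ → hospadeina.

hospadeina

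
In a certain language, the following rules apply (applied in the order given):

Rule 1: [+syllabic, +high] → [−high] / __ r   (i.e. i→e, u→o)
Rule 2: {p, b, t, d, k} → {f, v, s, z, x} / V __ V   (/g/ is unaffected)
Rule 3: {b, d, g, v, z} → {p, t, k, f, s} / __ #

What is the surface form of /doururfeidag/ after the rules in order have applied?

Rule 1 (pre-rhotic lowering): /u/ is a high vowel immediately before /r/, so it lowers to [o]. /u/ is a high vowel immediately before /r/, so it lowers to [o]. /doururfeidag/ → doororfeidag.
Rule 2 (intervocalic spirantization): /d/ is a stop between vowels /i/ and /a/, so it spirantizes to the fricative [z]. /doororfeidag/ → doororfeizag.
Rule 3 (final devoicing): /g/ is a voiced obstruent in word-final position, so it devoices to [k]. /doororfeizag/ → doororfeizak.

doororfeizak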